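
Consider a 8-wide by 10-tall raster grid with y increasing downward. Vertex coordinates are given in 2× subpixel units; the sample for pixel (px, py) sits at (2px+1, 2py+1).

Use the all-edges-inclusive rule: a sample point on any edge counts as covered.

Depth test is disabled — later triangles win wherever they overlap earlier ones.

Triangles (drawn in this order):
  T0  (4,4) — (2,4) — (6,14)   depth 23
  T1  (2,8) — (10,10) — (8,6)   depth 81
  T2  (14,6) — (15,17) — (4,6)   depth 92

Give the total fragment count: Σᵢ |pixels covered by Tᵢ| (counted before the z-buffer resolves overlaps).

T0:
  2·area = 20  (B↔C swapped to make it positive)
  edge (4, 4)→(6, 14): d=(2,10) inclusive
  edge (6, 14)→(2, 4): d=(-4,-10) inclusive
  edge (2, 4)→(4, 4): d=(2,0) inclusive
    (1,2)@(3, 5): e=[12,6,2] → █
    (2,2)@(5, 5): e=[-8,26,2] → ·
    (1,3)@(3, 7): e=[16,-2,6] → ·
    (2,4)@(5, 9): e=[0,10,10] → █  [on edge]
    (3,4)@(7, 9): e=[-20,30,10] → ·
    (2,5)@(5, 11): e=[4,2,14] → █
    (3,5)@(7, 11): e=[-16,22,14] → ·
    (2,6)@(5, 13): e=[8,-6,18] → ·
    (3,9)@(7, 19): e=[0,-10,30] → ·  [on edge]
  covered (3 px):
    · · · · · · · ·
    · · · · · · · ·
    · █ · · · · · ·
    · · · · · · · ·
    · · █ · · · · ·
    · · █ · · · · ·
    · · · · · · · ·
    · · · · · · · ·
    · · · · · · · ·
    · · · · · · · ·
T1:
  2·area = 28  (B↔C swapped to make it positive)
  edge (2, 8)→(8, 6): d=(6,-2) inclusive
  edge (8, 6)→(10, 10): d=(2,4) inclusive
  edge (10, 10)→(2, 8): d=(-8,-2) inclusive
    (5,2)@(11, 5): e=[0,-14,42] → ·  [on edge]
    (2,3)@(5, 7): e=[0,14,14] → █  [on edge]
    (3,3)@(7, 7): e=[4,6,18] → █
    (4,3)@(9, 7): e=[8,-2,22] → ·
    (2,4)@(5, 9): e=[12,18,-2] → ·
    (3,4)@(7, 9): e=[16,10,2] → █
    (4,4)@(9, 9): e=[20,2,6] → █
    (5,4)@(11, 9): e=[24,-6,10] → ·
    (3,5)@(7, 11): e=[28,14,-14] → ·
    (4,5)@(9, 11): e=[32,6,-10] → ·
  covered (4 px):
    · · · · · · · ·
    · · · · · · · ·
    · · · · · · · ·
    · · █ █ · · · ·
    · · · █ █ · · ·
    · · · · · · · ·
    · · · · · · · ·
    · · · · · · · ·
    · · · · · · · ·
    · · · · · · · ·
T2:
  2·area = 110
  edge (14, 6)→(15, 17): d=(1,11) inclusive
  edge (15, 17)→(4, 6): d=(-11,-11) inclusive
  edge (4, 6)→(14, 6): d=(10,0) inclusive
    (0,1)@(1, 3): e=[140,0,-30] → ·  [on edge]
    (1,2)@(3, 5): e=[120,0,-10] → ·  [on edge]
    (2,3)@(5, 7): e=[100,0,10] → █  [on edge]
    (3,3)@(7, 7): e=[78,22,10] → █
    (4,3)@(9, 7): e=[56,44,10] → █
    (5,3)@(11, 7): e=[34,66,10] → █
    (6,3)@(13, 7): e=[12,88,10] → █
    (7,3)@(15, 7): e=[-10,110,10] → ·
    (2,4)@(5, 9): e=[102,-22,30] → ·
    (3,4)@(7, 9): e=[80,0,30] → █  [on edge]
    (7,4)@(15, 9): e=[-8,88,30] → ·
    (3,5)@(7, 11): e=[82,-22,50] → ·
    (4,5)@(9, 11): e=[60,0,50] → █  [on edge]
    (5,6)@(11, 13): e=[40,0,70] → █  [on edge]
    (6,7)@(13, 15): e=[20,0,90] → █  [on edge]
    (7,8)@(15, 17): e=[0,0,110] → █  [on edge]
  covered (16 px):
    · · · · · · · ·
    · · · · · · · ·
    · · · · · · · ·
    · · █ █ █ █ █ ·
    · · · █ █ █ █ ·
    · · · · █ █ █ ·
    · · · · · █ █ ·
    · · · · · · █ ·
    · · · · · · · █
    · · · · · · · ·

Result: 23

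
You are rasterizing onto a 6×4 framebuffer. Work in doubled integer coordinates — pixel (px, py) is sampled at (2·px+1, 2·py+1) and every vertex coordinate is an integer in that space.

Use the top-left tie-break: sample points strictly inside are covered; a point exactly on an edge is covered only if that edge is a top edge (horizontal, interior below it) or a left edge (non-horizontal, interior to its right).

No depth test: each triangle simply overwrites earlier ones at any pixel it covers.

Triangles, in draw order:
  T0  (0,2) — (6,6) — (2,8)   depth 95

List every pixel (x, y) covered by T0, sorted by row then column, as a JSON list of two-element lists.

T0:
  2·area = 28
  edge (0, 2)→(6, 6): d=(6,4) right/bottom  bias=-1
  edge (6, 6)→(2, 8): d=(-4,2) right/bottom  bias=-1
  edge (2, 8)→(0, 2): d=(-2,-6) top-left  bias=+0
    (0,1)@(1, 3): e=[2,22,4] → #
    (1,1)@(3, 3): e=[-6,18,16] → ·
    (0,2)@(1, 5): e=[14,14,0] → #  [on edge]
    (1,2)@(3, 5): e=[6,10,12] → #
    (2,2)@(5, 5): e=[-2,6,24] → ·
    (0,3)@(1, 7): e=[26,6,-4] → ·
    (1,3)@(3, 7): e=[18,2,8] → #
    (2,3)@(5, 7): e=[10,-2,20] → ·
  covered (4 px):
    · · · · · ·
    # · · · · ·
    # # · · · ·
    · # · · · ·

Result: [[0,1],[0,2],[1,2],[1,3]]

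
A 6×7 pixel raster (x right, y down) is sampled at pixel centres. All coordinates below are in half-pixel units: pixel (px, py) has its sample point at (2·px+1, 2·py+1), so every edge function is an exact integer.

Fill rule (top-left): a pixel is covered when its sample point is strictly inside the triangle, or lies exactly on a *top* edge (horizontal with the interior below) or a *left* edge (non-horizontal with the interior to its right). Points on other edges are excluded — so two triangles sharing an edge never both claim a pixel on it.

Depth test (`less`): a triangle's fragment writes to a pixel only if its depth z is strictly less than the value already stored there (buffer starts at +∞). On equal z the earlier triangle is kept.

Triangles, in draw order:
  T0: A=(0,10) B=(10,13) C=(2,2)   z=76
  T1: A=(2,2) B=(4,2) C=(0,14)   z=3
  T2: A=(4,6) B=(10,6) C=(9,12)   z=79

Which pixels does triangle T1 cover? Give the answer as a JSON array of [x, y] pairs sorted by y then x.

T0:
  2·area = 86  (B↔C swapped to make it positive)
  edge (0, 10)→(2, 2): d=(2,-8) top-left  bias=+0
  edge (2, 2)→(10, 13): d=(8,11) right/bottom  bias=-1
  edge (10, 13)→(0, 10): d=(-10,-3) top-left  bias=+0
    (1,2)@(3, 5): e=[14,13,59] → X
    (2,2)@(5, 5): e=[30,-9,65] → .
    (0,3)@(1, 7): e=[2,51,33] → X
    (2,3)@(5, 7): e=[34,7,45] → X
    (3,3)@(7, 7): e=[50,-15,51] → .
    (0,4)@(1, 9): e=[6,67,13] → X
    (3,4)@(7, 9): e=[54,1,31] → X
    (4,4)@(9, 9): e=[70,-21,37] → .
    (0,5)@(1, 11): e=[10,83,-7] → .
    (1,5)@(3, 11): e=[26,61,-1] → .
    (2,5)@(5, 11): e=[42,39,5] → X
    (4,5)@(9, 11): e=[74,-5,17] → .
  covered (10 px):
    . . . . . .
    . . . . . .
    . X . . . .
    X X X . . .
    X X X X . .
    . . X X . .
    . . . . . .
T1:
  2·area = 24
  edge (2, 2)→(4, 2): d=(2,0) top-left  bias=+0
  edge (4, 2)→(0, 14): d=(-4,12) right/bottom  bias=-1
  edge (0, 14)→(2, 2): d=(2,-12) top-left  bias=+0
    (1,1)@(3, 3): e=[2,8,14] → X
    (2,1)@(5, 3): e=[2,-16,38] → .
    (1,2)@(3, 5): e=[6,0,18] → .  [on edge]
    (0,4)@(1, 9): e=[14,8,2] → X
    (1,4)@(3, 9): e=[14,-16,26] → .
    (0,5)@(1, 11): e=[18,0,6] → .  [on edge]
  covered (2 px):
    . . . . . .
    . X . . . .
    . . . . . .
    . . . . . .
    X . . . . .
    . . . . . .
    . . . . . .
T2:
  2·area = 36
  edge (4, 6)→(10, 6): d=(6,0) top-left  bias=+0
  edge (10, 6)→(9, 12): d=(-1,6) right/bottom  bias=-1
  edge (9, 12)→(4, 6): d=(-5,-6) top-left  bias=+0
    (2,3)@(5, 7): e=[6,29,1] → X
    (3,3)@(7, 7): e=[6,17,13] → X
    (4,3)@(9, 7): e=[6,5,25] → X
    (5,3)@(11, 7): e=[6,-7,37] → .
    (2,4)@(5, 9): e=[18,27,-9] → .
    (3,4)@(7, 9): e=[18,15,3] → X
    (5,4)@(11, 9): e=[18,-9,27] → .
    (3,5)@(7, 11): e=[30,13,-7] → .
    (4,5)@(9, 11): e=[30,1,5] → X
    (5,5)@(11, 11): e=[30,-11,17] → .
    (4,6)@(9, 13): e=[42,-1,-5] → .
  covered (6 px):
    . . . . . .
    . . . . . .
    . . . . . .
    . . X X X .
    . . . X X .
    . . . . X .
    . . . . . .

Answer: [[1,1],[0,4]]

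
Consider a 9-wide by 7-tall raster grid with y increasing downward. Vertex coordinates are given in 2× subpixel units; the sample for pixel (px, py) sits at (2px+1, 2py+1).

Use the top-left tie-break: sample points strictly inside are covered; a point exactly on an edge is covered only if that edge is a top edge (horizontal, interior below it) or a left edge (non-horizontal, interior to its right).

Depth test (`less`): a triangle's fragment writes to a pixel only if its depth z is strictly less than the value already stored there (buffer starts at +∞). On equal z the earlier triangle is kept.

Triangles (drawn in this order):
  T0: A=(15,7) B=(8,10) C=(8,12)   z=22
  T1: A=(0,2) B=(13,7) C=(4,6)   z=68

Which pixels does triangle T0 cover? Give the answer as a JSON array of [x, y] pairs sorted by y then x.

T0:
  2·area = 14  (B↔C swapped to make it positive)
  edge (15, 7)→(8, 12): d=(-7,5) right/bottom  bias=-1
  edge (8, 12)→(8, 10): d=(0,-2) top-left  bias=+0
  edge (8, 10)→(15, 7): d=(7,-3) top-left  bias=+0
    (7,3)@(15, 7): e=[0,14,0] → ·  [on edge]
    (5,4)@(11, 9): e=[6,6,2] → #
    (6,4)@(13, 9): e=[-4,10,8] → ·
    (4,5)@(9, 11): e=[2,2,10] → #
    (5,5)@(11, 11): e=[-8,6,16] → ·
    (0,6)@(1, 13): e=[28,-14,0] → ·  [on edge]
    (4,6)@(9, 13): e=[-12,2,24] → ·
  covered (2 px):
    · · · · · · · · ·
    · · · · · · · · ·
    · · · · · · · · ·
    · · · · · · · · ·
    · · · · · # · · ·
    · · · · # · · · ·
    · · · · · · · · ·
T1:
  2·area = 32
  edge (0, 2)→(13, 7): d=(13,5) right/bottom  bias=-1
  edge (13, 7)→(4, 6): d=(-9,-1) top-left  bias=+0
  edge (4, 6)→(0, 2): d=(-4,-4) top-left  bias=+0
    (0,1)@(1, 3): e=[8,24,0] → #  [on edge]
    (1,1)@(3, 3): e=[-2,26,8] → ·
    (0,2)@(1, 5): e=[34,6,-8] → ·
    (1,2)@(3, 5): e=[24,8,0] → #  [on edge]
    (2,2)@(5, 5): e=[14,10,8] → #
    (3,2)@(7, 5): e=[4,12,16] → #
    (4,2)@(9, 5): e=[-6,14,24] → ·
    (1,3)@(3, 7): e=[50,-10,-8] → ·
    (2,3)@(5, 7): e=[40,-8,0] → ·  [on edge]
    (3,3)@(7, 7): e=[30,-6,8] → ·
    (6,3)@(13, 7): e=[0,0,32] → ·  [on edge]
    (3,4)@(7, 9): e=[56,-24,0] → ·  [on edge]
    (4,5)@(9, 11): e=[72,-40,0] → ·  [on edge]
    (5,6)@(11, 13): e=[88,-56,0] → ·  [on edge]
  covered (4 px):
    · · · · · · · · ·
    # · · · · · · · ·
    · # # # · · · · ·
    · · · · · · · · ·
    · · · · · · · · ·
    · · · · · · · · ·
    · · · · · · · · ·

Result: [[5,4],[4,5]]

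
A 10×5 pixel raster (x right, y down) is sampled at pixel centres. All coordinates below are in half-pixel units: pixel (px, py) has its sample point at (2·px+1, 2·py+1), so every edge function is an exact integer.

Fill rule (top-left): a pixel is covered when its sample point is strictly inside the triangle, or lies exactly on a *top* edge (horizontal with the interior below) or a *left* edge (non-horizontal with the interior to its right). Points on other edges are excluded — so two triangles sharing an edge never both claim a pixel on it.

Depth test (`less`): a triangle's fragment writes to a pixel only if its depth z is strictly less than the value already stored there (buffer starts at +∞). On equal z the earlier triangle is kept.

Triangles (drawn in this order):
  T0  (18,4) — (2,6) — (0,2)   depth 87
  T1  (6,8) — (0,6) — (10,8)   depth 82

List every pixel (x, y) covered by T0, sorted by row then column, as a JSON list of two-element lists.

T0:
  2·area = 68
  edge (18, 4)→(2, 6): d=(-16,2) right/bottom  bias=-1
  edge (2, 6)→(0, 2): d=(-2,-4) top-left  bias=+0
  edge (0, 2)→(18, 4): d=(18,2) right/bottom  bias=-1
    (0,1)@(1, 3): e=[50,2,16] → █
    (1,1)@(3, 3): e=[46,10,12] → █
    (2,1)@(5, 3): e=[42,18,8] → █
    (3,1)@(7, 3): e=[38,26,4] → █
    (4,1)@(9, 3): e=[34,34,0] → ·  [on edge]
    (0,2)@(1, 5): e=[18,-2,52] → ·
    (1,2)@(3, 5): e=[14,6,48] → █
    (4,2)@(9, 5): e=[2,30,36] → █
    (5,2)@(11, 5): e=[-2,38,32] → ·
    (1,3)@(3, 7): e=[-18,2,84] → ·
    (2,3)@(5, 7): e=[-22,10,80] → ·
    (3,3)@(7, 7): e=[-26,18,76] → ·
  covered (8 px):
    · · · · · · · · · ·
    █ █ █ █ · · · · · ·
    · █ █ █ █ · · · · ·
    · · · · · · · · · ·
    · · · · · · · · · ·
T1:
  2·area = 8
  edge (6, 8)→(0, 6): d=(-6,-2) top-left  bias=+0
  edge (0, 6)→(10, 8): d=(10,2) right/bottom  bias=-1
  edge (10, 8)→(6, 8): d=(-4,0) right/bottom  bias=-1
    (1,3)@(3, 7): e=[0,4,4] → █  [on edge]
    (2,3)@(5, 7): e=[4,0,4] → ·  [on edge]
    (1,4)@(3, 9): e=[-12,24,-4] → ·
    (4,4)@(9, 9): e=[0,12,-4] → ·  [on edge]
    (7,4)@(15, 9): e=[12,0,-4] → ·  [on edge]
  covered (1 px):
    · · · · · · · · · ·
    · · · · · · · · · ·
    · · · · · · · · · ·
    · █ · · · · · · · ·
    · · · · · · · · · ·

Answer: [[0,1],[1,1],[2,1],[3,1],[1,2],[2,2],[3,2],[4,2]]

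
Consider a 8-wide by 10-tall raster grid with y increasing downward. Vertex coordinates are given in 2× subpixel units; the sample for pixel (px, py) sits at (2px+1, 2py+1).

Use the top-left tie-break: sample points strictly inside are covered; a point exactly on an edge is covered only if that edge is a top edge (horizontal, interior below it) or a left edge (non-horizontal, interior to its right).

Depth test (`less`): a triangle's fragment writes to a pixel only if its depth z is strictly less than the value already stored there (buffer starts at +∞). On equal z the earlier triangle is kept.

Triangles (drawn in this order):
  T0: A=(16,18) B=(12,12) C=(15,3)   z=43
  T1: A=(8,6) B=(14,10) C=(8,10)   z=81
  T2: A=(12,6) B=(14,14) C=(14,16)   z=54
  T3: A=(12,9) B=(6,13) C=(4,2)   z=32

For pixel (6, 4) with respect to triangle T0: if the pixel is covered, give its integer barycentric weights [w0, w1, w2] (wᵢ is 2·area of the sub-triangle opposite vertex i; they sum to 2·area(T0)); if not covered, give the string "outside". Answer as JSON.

T0:
  2·area = 54
  edge (16, 18)→(12, 12): d=(-4,-6) top-left  bias=+0
  edge (12, 12)→(15, 3): d=(3,-9) top-left  bias=+0
  edge (15, 3)→(16, 18): d=(1,15) right/bottom  bias=-1
    (7,1)@(15, 3): e=[54,0,0] → .  [on edge]
    (7,2)@(15, 5): e=[46,6,2] → X
    (7,3)@(15, 7): e=[38,12,4] → X
    (6,4)@(13, 9): e=[18,0,36] → X  [on edge]
    (6,5)@(13, 11): e=[10,6,38] → X
    (6,6)@(13, 13): e=[2,12,40] → X
    (5,7)@(11, 15): e=[-18,0,72] → .  [on edge]
    (6,7)@(13, 15): e=[-6,18,42] → .
    (7,7)@(15, 15): e=[6,36,12] → X
    (7,8)@(15, 17): e=[-2,42,14] → .
  covered (9 px):
    . . . . . . . .
    . . . . . . . .
    . . . . . . . X
    . . . . . . . X
    . . . . . . X X
    . . . . . . X X
    . . . . . . X X
    . . . . . . . X
    . . . . . . . .
    . . . . . . . .
T1:
  2·area = 24
  edge (8, 6)→(14, 10): d=(6,4) right/bottom  bias=-1
  edge (14, 10)→(8, 10): d=(-6,0) right/bottom  bias=-1
  edge (8, 10)→(8, 6): d=(0,-4) top-left  bias=+0
    (4,3)@(9, 7): e=[2,18,4] → X
    (5,3)@(11, 7): e=[-6,18,12] → .
    (4,4)@(9, 9): e=[14,6,4] → X
    (5,4)@(11, 9): e=[6,6,12] → X
    (6,4)@(13, 9): e=[-2,6,20] → .
    (4,5)@(9, 11): e=[26,-6,4] → .
    (5,5)@(11, 11): e=[18,-6,12] → .
  covered (3 px):
    . . . . . . . .
    . . . . . . . .
    . . . . . . . .
    . . . . X . . .
    . . . . X X . .
    . . . . . . . .
    . . . . . . . .
    . . . . . . . .
    . . . . . . . .
    . . . . . . . .
T2:
  2·area = 4
  edge (12, 6)→(14, 14): d=(2,8) right/bottom  bias=-1
  edge (14, 14)→(14, 16): d=(0,2) right/bottom  bias=-1
  edge (14, 16)→(12, 6): d=(-2,-10) top-left  bias=+0
    (5,0)@(11, 1): e=[-2,6,0] → .  [on edge]
    (6,5)@(13, 11): e=[2,2,0] → X  [on edge]
    (7,5)@(15, 11): e=[-14,-2,20] → .
    (6,6)@(13, 13): e=[6,2,-4] → .
  covered (1 px):
    . . . . . . . .
    . . . . . . . .
    . . . . . . . .
    . . . . . . . .
    . . . . . . . .
    . . . . . . X .
    . . . . . . . .
    . . . . . . . .
    . . . . . . . .
    . . . . . . . .
T3:
  2·area = 74
  edge (12, 9)→(6, 13): d=(-6,4) right/bottom  bias=-1
  edge (6, 13)→(4, 2): d=(-2,-11) top-left  bias=+0
  edge (4, 2)→(12, 9): d=(8,7) right/bottom  bias=-1
    (2,1)@(5, 3): e=[64,9,1] → X
    (3,1)@(7, 3): e=[56,31,-13] → .
    (2,2)@(5, 5): e=[52,5,17] → X
    (3,2)@(7, 5): e=[44,27,3] → X
    (4,2)@(9, 5): e=[36,49,-11] → .
    (2,3)@(5, 7): e=[40,1,33] → X
    (4,3)@(9, 7): e=[24,45,5] → X
    (5,3)@(11, 7): e=[16,67,-9] → .
    (7,3)@(15, 7): e=[0,111,-37] → .  [on edge]
    (2,4)@(5, 9): e=[28,-3,49] → .
    (3,4)@(7, 9): e=[20,19,35] → X
    (5,4)@(11, 9): e=[4,63,7] → X
    (4,5)@(9, 11): e=[0,37,37] → .  [on edge]
    (1,7)@(3, 15): e=[0,-37,111] → .  [on edge]
  covered (10 px):
    . . . . . . . .
    . . X . . . . .
    . . X X . . . .
    . . X X X . . .
    . . . X X X . .
    . . . X . . . .
    . . . . . . . .
    . . . . . . . .
    . . . . . . . .
    . . . . . . . .

Result: [0,36,18]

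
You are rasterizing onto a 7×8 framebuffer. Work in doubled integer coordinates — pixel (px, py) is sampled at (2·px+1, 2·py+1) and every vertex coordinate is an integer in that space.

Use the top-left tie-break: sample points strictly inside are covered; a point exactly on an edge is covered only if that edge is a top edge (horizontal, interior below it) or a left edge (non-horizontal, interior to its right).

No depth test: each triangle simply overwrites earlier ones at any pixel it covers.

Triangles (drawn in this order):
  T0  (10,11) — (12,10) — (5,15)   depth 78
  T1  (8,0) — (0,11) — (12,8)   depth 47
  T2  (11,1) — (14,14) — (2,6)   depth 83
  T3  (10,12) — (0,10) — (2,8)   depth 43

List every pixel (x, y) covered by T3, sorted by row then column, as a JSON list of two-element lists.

T0:
  2·area = 3
  edge (10, 11)→(12, 10): d=(2,-1) top-left  bias=+0
  edge (12, 10)→(5, 15): d=(-7,5) right/bottom  bias=-1
  edge (5, 15)→(10, 11): d=(5,-4) top-left  bias=+0
    (2,7)@(5, 15): e=[3,0,0] → ·  [on edge]
  covered (0 px):
    · · · · · · ·
    · · · · · · ·
    · · · · · · ·
    · · · · · · ·
    · · · · · · ·
    · · · · · · ·
    · · · · · · ·
    · · · · · · ·
T1:
  2·area = 108  (B↔C swapped to make it positive)
  edge (8, 0)→(12, 8): d=(4,8) right/bottom  bias=-1
  edge (12, 8)→(0, 11): d=(-12,3) right/bottom  bias=-1
  edge (0, 11)→(8, 0): d=(8,-11) top-left  bias=+0
    (3,1)@(7, 3): e=[20,75,13] → #
    (4,1)@(9, 3): e=[4,69,35] → #
    (5,1)@(11, 3): e=[-12,63,57] → ·
    (2,2)@(5, 5): e=[44,57,7] → #
    (5,2)@(11, 5): e=[-4,39,73] → ·
    (1,3)@(3, 7): e=[68,39,1] → #
    (5,3)@(11, 7): e=[4,15,89] → #
    (6,3)@(13, 7): e=[-12,9,111] → ·
    (1,4)@(3, 9): e=[76,15,17] → #
    (4,4)@(9, 9): e=[28,-3,83] → ·
    (5,4)@(11, 9): e=[12,-9,105] → ·
    (1,5)@(3, 11): e=[84,-9,33] → ·
  covered (13 px):
    · · · · · · ·
    · · · # # · ·
    · · # # # · ·
    · # # # # # ·
    · # # # · · ·
    · · · · · · ·
    · · · · · · ·
    · · · · · · ·
T2:
  2·area = 132
  edge (11, 1)→(14, 14): d=(3,13) right/bottom  bias=-1
  edge (14, 14)→(2, 6): d=(-12,-8) top-left  bias=+0
  edge (2, 6)→(11, 1): d=(9,-5) top-left  bias=+0
    (5,0)@(11, 1): e=[0,132,0] → ·  [on edge]
    (4,1)@(9, 3): e=[32,92,8] → #
    (5,1)@(11, 3): e=[6,108,18] → #
    (6,1)@(13, 3): e=[-20,124,28] → ·
    (2,2)@(5, 5): e=[90,36,6] → #
    (3,2)@(7, 5): e=[64,52,16] → #
    (6,2)@(13, 5): e=[-14,100,46] → ·
    (2,3)@(5, 7): e=[96,12,24] → #
    (6,3)@(13, 7): e=[-8,76,64] → ·
    (2,4)@(5, 9): e=[102,-12,42] → ·
    (3,4)@(7, 9): e=[76,4,52] → #
    (6,4)@(13, 9): e=[-2,52,82] → ·
  covered (16 px):
    · · · · · · ·
    · · · · # # ·
    · · # # # # ·
    · · # # # # ·
    · · · # # # ·
    · · · · · # #
    · · · · · · #
    · · · · · · ·
T3:
  2·area = 24
  edge (10, 12)→(0, 10): d=(-10,-2) top-left  bias=+0
  edge (0, 10)→(2, 8): d=(2,-2) top-left  bias=+0
  edge (2, 8)→(10, 12): d=(8,4) right/bottom  bias=-1
    (4,0)@(9, 1): e=[108,0,-84] → ·  [on edge]
    (3,1)@(7, 3): e=[84,0,-60] → ·  [on edge]
    (2,2)@(5, 5): e=[60,0,-36] → ·  [on edge]
    (1,3)@(3, 7): e=[36,0,-12] → ·  [on edge]
    (0,4)@(1, 9): e=[12,0,12] → #  [on edge]
    (1,4)@(3, 9): e=[16,4,4] → #
    (2,4)@(5, 9): e=[20,8,-4] → ·
    (0,5)@(1, 11): e=[-8,4,28] → ·
    (1,5)@(3, 11): e=[-4,8,20] → ·
    (2,5)@(5, 11): e=[0,12,12] → #  [on edge]
    (3,5)@(7, 11): e=[4,16,4] → #
    (4,5)@(9, 11): e=[8,20,-4] → ·
  covered (4 px):
    · · · · · · ·
    · · · · · · ·
    · · · · · · ·
    · · · · · · ·
    # # · · · · ·
    · · # # · · ·
    · · · · · · ·
    · · · · · · ·

Answer: [[0,4],[1,4],[2,5],[3,5]]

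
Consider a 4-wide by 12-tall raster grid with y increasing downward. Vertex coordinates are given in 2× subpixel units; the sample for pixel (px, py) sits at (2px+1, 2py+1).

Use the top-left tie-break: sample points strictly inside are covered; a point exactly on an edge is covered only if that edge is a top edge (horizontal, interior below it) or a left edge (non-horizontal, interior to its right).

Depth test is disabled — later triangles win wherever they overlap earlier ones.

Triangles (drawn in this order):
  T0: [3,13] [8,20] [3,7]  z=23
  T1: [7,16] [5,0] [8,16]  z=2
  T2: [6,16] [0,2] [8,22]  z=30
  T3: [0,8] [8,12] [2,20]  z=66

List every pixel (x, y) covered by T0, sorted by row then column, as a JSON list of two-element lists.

T0:
  2·area = 30  (B↔C swapped to make it positive)
  edge (3, 13)→(3, 7): d=(0,-6) top-left  bias=+0
  edge (3, 7)→(8, 20): d=(5,13) right/bottom  bias=-1
  edge (8, 20)→(3, 13): d=(-5,-7) top-left  bias=+0
    (1,0)@(3, 1): e=[0,-30,60] → .  [on edge]
    (1,1)@(3, 3): e=[0,-20,50] → .  [on edge]
    (1,2)@(3, 5): e=[0,-10,40] → .  [on edge]
    (1,3)@(3, 7): e=[0,0,30] → .  [on edge]
    (1,4)@(3, 9): e=[0,10,20] → X  [on edge]
    (2,4)@(5, 9): e=[12,-16,34] → .
    (1,5)@(3, 11): e=[0,20,10] → X  [on edge]
    (2,5)@(5, 11): e=[12,-6,24] → .
    (1,6)@(3, 13): e=[0,30,0] → X  [on edge]
    (2,6)@(5, 13): e=[12,4,14] → X
    (3,6)@(7, 13): e=[24,-22,28] → .
    (1,7)@(3, 15): e=[0,40,-10] → .  [on edge]
    (1,8)@(3, 17): e=[0,50,-20] → .  [on edge]
    (1,9)@(3, 19): e=[0,60,-30] → .  [on edge]
    (1,10)@(3, 21): e=[0,70,-40] → .  [on edge]
    (1,11)@(3, 23): e=[0,80,-50] → .  [on edge]
  covered (5 px):
    . . . .
    . . . .
    . . . .
    . . . .
    . X . .
    . X . .
    . X X .
    . . X .
    . . . .
    . . . .
    . . . .
    . . . .
T1:
  2·area = 16
  edge (7, 16)→(5, 0): d=(-2,-16) top-left  bias=+0
  edge (5, 0)→(8, 16): d=(3,16) right/bottom  bias=-1
  edge (8, 16)→(7, 16): d=(-1,0) right/bottom  bias=-1
    (3,5)@(7, 11): e=[10,1,5] → X
    (3,6)@(7, 13): e=[6,7,3] → X
    (3,7)@(7, 15): e=[2,13,1] → X
    (3,8)@(7, 17): e=[-2,19,-1] → .
  covered (3 px):
    . . . .
    . . . .
    . . . .
    . . . .
    . . . .
    . . . X
    . . . X
    . . . X
    . . . .
    . . . .
    . . . .
    . . . .
T2:
  2·area = 8  (B↔C swapped to make it positive)
  edge (6, 16)→(8, 22): d=(2,6) right/bottom  bias=-1
  edge (8, 22)→(0, 2): d=(-8,-20) top-left  bias=+0
  edge (0, 2)→(6, 16): d=(6,14) right/bottom  bias=-1
    (0,0)@(1, 1): e=[0,28,-20] → .  [on edge]
    (1,3)@(3, 7): e=[0,20,-12] → .  [on edge]
    (1,4)@(3, 9): e=[4,4,0] → .  [on edge]
    (2,6)@(5, 13): e=[0,12,-4] → .  [on edge]
    (3,9)@(7, 19): e=[0,4,4] → .  [on edge]
  covered (0 px):
    . . . .
    . . . .
    . . . .
    . . . .
    . . . .
    . . . .
    . . . .
    . . . .
    . . . .
    . . . .
    . . . .
    . . . .
T3:
  2·area = 88
  edge (0, 8)→(8, 12): d=(8,4) right/bottom  bias=-1
  edge (8, 12)→(2, 20): d=(-6,8) right/bottom  bias=-1
  edge (2, 20)→(0, 8): d=(-2,-12) top-left  bias=+0
    (0,4)@(1, 9): e=[4,74,10] → X
    (1,4)@(3, 9): e=[-4,58,34] → .
    (0,5)@(1, 11): e=[20,62,6] → X
    (1,5)@(3, 11): e=[12,46,30] → X
    (2,5)@(5, 11): e=[4,30,54] → X
    (3,5)@(7, 11): e=[-4,14,78] → .
    (0,6)@(1, 13): e=[36,50,2] → X
    (3,6)@(7, 13): e=[12,2,74] → X
    (0,7)@(1, 15): e=[52,38,-2] → .
    (1,7)@(3, 15): e=[44,22,22] → X
    (3,7)@(7, 15): e=[28,-10,70] → .
    (1,8)@(3, 17): e=[60,10,18] → X
  covered (11 px):
    . . . .
    . . . .
    . . . .
    . . . .
    X . . .
    X X X .
    X X X X
    . X X .
    . X . .
    . . . .
    . . . .
    . . . .

Result: [[1,4],[1,5],[1,6],[2,6],[2,7]]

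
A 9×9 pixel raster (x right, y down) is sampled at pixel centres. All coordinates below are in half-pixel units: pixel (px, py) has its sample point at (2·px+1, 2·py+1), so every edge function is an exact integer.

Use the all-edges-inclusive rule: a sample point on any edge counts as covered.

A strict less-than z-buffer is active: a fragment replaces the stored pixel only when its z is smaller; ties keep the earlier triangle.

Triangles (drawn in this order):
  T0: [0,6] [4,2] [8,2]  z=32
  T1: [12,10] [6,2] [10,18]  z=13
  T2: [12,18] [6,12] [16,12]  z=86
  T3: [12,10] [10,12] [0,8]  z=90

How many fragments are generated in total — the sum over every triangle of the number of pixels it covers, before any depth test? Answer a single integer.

T0:
  2·area = 16
  edge (0, 6)→(4, 2): d=(4,-4) inclusive
  edge (4, 2)→(8, 2): d=(4,0) inclusive
  edge (8, 2)→(0, 6): d=(-8,4) inclusive
    (2,0)@(5, 1): e=[0,-4,20] → ·  [on edge]
    (1,1)@(3, 3): e=[0,4,12] → #  [on edge]
    (2,1)@(5, 3): e=[8,4,4] → #
    (3,1)@(7, 3): e=[16,4,-4] → ·
    (0,2)@(1, 5): e=[0,12,4] → #  [on edge]
    (1,2)@(3, 5): e=[8,12,-4] → ·
    (2,2)@(5, 5): e=[16,12,-12] → ·
    (0,3)@(1, 7): e=[8,20,-12] → ·
  covered (3 px):
    · · · · · · · · ·
    · # # · · · · · ·
    # · · · · · · · ·
    · · · · · · · · ·
    · · · · · · · · ·
    · · · · · · · · ·
    · · · · · · · · ·
    · · · · · · · · ·
    · · · · · · · · ·
T1:
  2·area = 64  (B↔C swapped to make it positive)
  edge (12, 10)→(10, 18): d=(-2,8) inclusive
  edge (10, 18)→(6, 2): d=(-4,-16) inclusive
  edge (6, 2)→(12, 10): d=(6,8) inclusive
    (3,2)@(7, 5): e=[50,4,10] → #
    (4,2)@(9, 5): e=[34,36,-6] → ·
    (3,3)@(7, 7): e=[46,-4,22] → ·
    (4,3)@(9, 7): e=[30,28,6] → #
    (5,3)@(11, 7): e=[14,60,-10] → ·
    (4,4)@(9, 9): e=[26,20,18] → #
    (5,4)@(11, 9): e=[10,52,2] → #
    (6,4)@(13, 9): e=[-6,84,-14] → ·
    (4,5)@(9, 11): e=[22,12,30] → #
    (6,5)@(13, 11): e=[-10,76,-2] → ·
    (4,6)@(9, 13): e=[18,4,42] → #
    (6,6)@(13, 13): e=[-14,68,10] → ·
  covered (8 px):
    · · · · · · · · ·
    · · · · · · · · ·
    · · · # · · · · ·
    · · · · # · · · ·
    · · · · # # · · ·
    · · · · # # · · ·
    · · · · # # · · ·
    · · · · · · · · ·
    · · · · · · · · ·
T2:
  2·area = 60
  edge (12, 18)→(6, 12): d=(-6,-6) inclusive
  edge (6, 12)→(16, 12): d=(10,0) inclusive
  edge (16, 12)→(12, 18): d=(-4,6) inclusive
    (0,3)@(1, 7): e=[0,-50,110] → ·  [on edge]
    (1,4)@(3, 9): e=[0,-30,90] → ·  [on edge]
    (2,5)@(5, 11): e=[0,-10,70] → ·  [on edge]
    (3,6)@(7, 13): e=[0,10,50] → #  [on edge]
    (4,6)@(9, 13): e=[12,10,38] → #
    (5,6)@(11, 13): e=[24,10,26] → #
    (6,6)@(13, 13): e=[36,10,14] → #
    (7,6)@(15, 13): e=[48,10,2] → #
    (8,6)@(17, 13): e=[60,10,-10] → ·
    (3,7)@(7, 15): e=[-12,30,42] → ·
    (4,7)@(9, 15): e=[0,30,30] → #  [on edge]
    (7,7)@(15, 15): e=[36,30,-6] → ·
    (5,8)@(11, 17): e=[0,50,10] → #  [on edge]
  covered (9 px):
    · · · · · · · · ·
    · · · · · · · · ·
    · · · · · · · · ·
    · · · · · · · · ·
    · · · · · · · · ·
    · · · · · · · · ·
    · · · # # # # # ·
    · · · · # # # · ·
    · · · · · # · · ·
T3:
  2·area = 28
  edge (12, 10)→(10, 12): d=(-2,2) inclusive
  edge (10, 12)→(0, 8): d=(-10,-4) inclusive
  edge (0, 8)→(12, 10): d=(12,2) inclusive
    (8,2)@(17, 5): e=[0,98,-70] → ·  [on edge]
    (7,3)@(15, 7): e=[0,70,-42] → ·  [on edge]
    (1,4)@(3, 9): e=[20,2,6] → #
    (2,4)@(5, 9): e=[16,10,2] → #
    (3,4)@(7, 9): e=[12,18,-2] → ·
    (6,4)@(13, 9): e=[0,42,-14] → ·  [on edge]
    (1,5)@(3, 11): e=[16,-18,30] → ·
    (2,5)@(5, 11): e=[12,-10,26] → ·
    (4,5)@(9, 11): e=[4,6,18] → #
    (5,5)@(11, 11): e=[0,14,14] → #  [on edge]
    (6,5)@(13, 11): e=[-4,22,10] → ·
    (4,6)@(9, 13): e=[0,-14,42] → ·  [on edge]
    (3,7)@(7, 15): e=[0,-42,70] → ·  [on edge]
    (2,8)@(5, 17): e=[0,-70,98] → ·  [on edge]
  covered (4 px):
    · · · · · · · · ·
    · · · · · · · · ·
    · · · · · · · · ·
    · · · · · · · · ·
    · # # · · · · · ·
    · · · · # # · · ·
    · · · · · · · · ·
    · · · · · · · · ·
    · · · · · · · · ·

Result: 24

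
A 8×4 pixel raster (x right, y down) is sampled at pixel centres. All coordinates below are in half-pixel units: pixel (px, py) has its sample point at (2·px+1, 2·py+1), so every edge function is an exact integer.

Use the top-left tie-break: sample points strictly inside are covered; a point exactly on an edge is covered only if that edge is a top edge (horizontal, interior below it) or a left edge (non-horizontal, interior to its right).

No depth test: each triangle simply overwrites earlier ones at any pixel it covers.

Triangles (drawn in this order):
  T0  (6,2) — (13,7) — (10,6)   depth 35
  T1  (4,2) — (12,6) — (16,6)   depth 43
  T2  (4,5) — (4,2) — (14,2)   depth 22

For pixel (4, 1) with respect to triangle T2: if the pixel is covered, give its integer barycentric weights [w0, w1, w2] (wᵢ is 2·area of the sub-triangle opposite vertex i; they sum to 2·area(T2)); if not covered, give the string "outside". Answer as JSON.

T0:
  2·area = 8
  edge (6, 2)→(13, 7): d=(7,5) right/bottom  bias=-1
  edge (13, 7)→(10, 6): d=(-3,-1) top-left  bias=+0
  edge (10, 6)→(6, 2): d=(-4,-4) top-left  bias=+0
    (2,0)@(5, 1): e=[-2,10,0] → .  [on edge]
    (0,1)@(1, 3): e=[32,0,-24] → .  [on edge]
    (3,1)@(7, 3): e=[2,6,0] → X  [on edge]
    (4,1)@(9, 3): e=[-8,8,8] → .
    (3,2)@(7, 5): e=[16,0,-8] → .  [on edge]
    (4,2)@(9, 5): e=[6,2,0] → X  [on edge]
    (5,2)@(11, 5): e=[-4,4,8] → .
    (4,3)@(9, 7): e=[20,-4,-8] → .
    (5,3)@(11, 7): e=[10,-2,0] → .  [on edge]
    (6,3)@(13, 7): e=[0,0,8] → .  [on edge]
  covered (2 px):
    . . . . . . . .
    . . . X . . . .
    . . . . X . . .
    . . . . . . . .
T1:
  2·area = 16  (B↔C swapped to make it positive)
  edge (4, 2)→(16, 6): d=(12,4) right/bottom  bias=-1
  edge (16, 6)→(12, 6): d=(-4,0) right/bottom  bias=-1
  edge (12, 6)→(4, 2): d=(-8,-4) top-left  bias=+0
    (0,0)@(1, 1): e=[0,20,-4] → .  [on edge]
    (3,1)@(7, 3): e=[0,12,4] → .  [on edge]
    (5,2)@(11, 5): e=[8,4,4] → X
    (6,2)@(13, 5): e=[0,4,12] → .  [on edge]
    (5,3)@(11, 7): e=[32,-4,-12] → .
  covered (1 px):
    . . . . . . . .
    . . . . . . . .
    . . . . . X . .
    . . . . . . . .
T2:
  2·area = 30
  edge (4, 5)→(4, 2): d=(0,-3) top-left  bias=+0
  edge (4, 2)→(14, 2): d=(10,0) top-left  bias=+0
  edge (14, 2)→(4, 5): d=(-10,3) right/bottom  bias=-1
    (2,1)@(5, 3): e=[3,10,17] → X
    (3,1)@(7, 3): e=[9,10,11] → X
    (4,1)@(9, 3): e=[15,10,5] → X
    (5,1)@(11, 3): e=[21,10,-1] → .
    (2,2)@(5, 5): e=[3,30,-3] → .
    (3,2)@(7, 5): e=[9,30,-9] → .
    (4,2)@(9, 5): e=[15,30,-15] → .
  covered (3 px):
    . . . . . . . .
    . . X X X . . .
    . . . . . . . .
    . . . . . . . .

Result: [10,5,15]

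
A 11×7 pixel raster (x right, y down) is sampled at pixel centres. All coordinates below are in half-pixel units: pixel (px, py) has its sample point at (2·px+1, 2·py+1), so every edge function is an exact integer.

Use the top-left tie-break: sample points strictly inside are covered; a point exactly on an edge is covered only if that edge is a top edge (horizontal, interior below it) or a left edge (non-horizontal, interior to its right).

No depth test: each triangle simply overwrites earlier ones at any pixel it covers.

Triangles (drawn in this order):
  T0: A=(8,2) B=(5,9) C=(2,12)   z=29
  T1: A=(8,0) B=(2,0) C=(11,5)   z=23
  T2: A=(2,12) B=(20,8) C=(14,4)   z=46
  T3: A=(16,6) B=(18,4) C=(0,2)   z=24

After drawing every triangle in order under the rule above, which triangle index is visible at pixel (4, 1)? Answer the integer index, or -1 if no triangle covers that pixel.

T0:
  2·area = 12
  edge (8, 2)→(5, 9): d=(-3,7) right/bottom  bias=-1
  edge (5, 9)→(2, 12): d=(-3,3) right/bottom  bias=-1
  edge (2, 12)→(8, 2): d=(6,-10) top-left  bias=+0
    (6,0)@(13, 1): e=[-32,0,44] → ·  [on edge]
    (5,1)@(11, 3): e=[-24,0,36] → ·  [on edge]
    (4,2)@(9, 5): e=[-16,0,28] → ·  [on edge]
    (2,3)@(5, 7): e=[6,6,0] → #  [on edge]
    (3,3)@(7, 7): e=[-8,0,20] → ·  [on edge]
    (2,4)@(5, 9): e=[0,0,12] → ·  [on edge]
    (1,5)@(3, 11): e=[8,0,4] → ·  [on edge]
    (0,6)@(1, 13): e=[16,0,-4] → ·  [on edge]
  covered (1 px):
    · · · · · · · · · · ·
    · · · · · · · · · · ·
    · · · · · · · · · · ·
    · · # · · · · · · · ·
    · · · · · · · · · · ·
    · · · · · · · · · · ·
    · · · · · · · · · · ·
T1:
  2·area = 30  (B↔C swapped to make it positive)
  edge (8, 0)→(11, 5): d=(3,5) right/bottom  bias=-1
  edge (11, 5)→(2, 0): d=(-9,-5) top-left  bias=+0
  edge (2, 0)→(8, 0): d=(6,0) top-left  bias=+0
    (2,0)@(5, 1): e=[18,6,6] → #
    (3,0)@(7, 1): e=[8,16,6] → #
    (4,0)@(9, 1): e=[-2,26,6] → ·
    (2,1)@(5, 3): e=[24,-12,18] → ·
    (3,1)@(7, 3): e=[14,-2,18] → ·
    (4,1)@(9, 3): e=[4,8,18] → #
    (5,1)@(11, 3): e=[-6,18,18] → ·
    (4,2)@(9, 5): e=[10,-10,30] → ·
    (5,2)@(11, 5): e=[0,0,30] → ·  [on edge]
  covered (3 px):
    · · # # · · · · · · ·
    · · · · # · · · · · ·
    · · · · · · · · · · ·
    · · · · · · · · · · ·
    · · · · · · · · · · ·
    · · · · · · · · · · ·
    · · · · · · · · · · ·
T2:
  2·area = 96  (B↔C swapped to make it positive)
  edge (2, 12)→(14, 4): d=(12,-8) top-left  bias=+0
  edge (14, 4)→(20, 8): d=(6,4) right/bottom  bias=-1
  edge (20, 8)→(2, 12): d=(-18,4) right/bottom  bias=-1
    (6,2)@(13, 5): e=[4,10,82] → #
    (7,2)@(15, 5): e=[20,2,74] → #
    (8,2)@(17, 5): e=[36,-6,66] → ·
    (5,3)@(11, 7): e=[12,30,54] → #
    (8,3)@(17, 7): e=[60,6,30] → #
    (9,3)@(19, 7): e=[76,-2,22] → ·
    (3,4)@(7, 9): e=[4,58,34] → #
    (4,4)@(9, 9): e=[20,50,26] → #
    (8,4)@(17, 9): e=[84,18,-6] → ·
    (2,5)@(5, 11): e=[12,78,6] → #
    (3,5)@(7, 11): e=[28,70,-2] → ·
    (4,5)@(9, 11): e=[44,62,-10] → ·
  covered (12 px):
    · · · · · · · · · · ·
    · · · · · · · · · · ·
    · · · · · · # # · · ·
    · · · · · # # # # · ·
    · · · # # # # # · · ·
    · · # · · · · · · · ·
    · · · · · · · · · · ·
T3:
  2·area = 40  (B↔C swapped to make it positive)
  edge (16, 6)→(0, 2): d=(-16,-4) top-left  bias=+0
  edge (0, 2)→(18, 4): d=(18,2) right/bottom  bias=-1
  edge (18, 4)→(16, 6): d=(-2,2) right/bottom  bias=-1
    (10,0)@(21, 1): e=[100,-60,0] → ·  [on edge]
    (2,1)@(5, 3): e=[4,8,28] → #
    (3,1)@(7, 3): e=[12,4,24] → #
    (4,1)@(9, 3): e=[20,0,20] → ·  [on edge]
    (9,1)@(19, 3): e=[60,-20,0] → ·  [on edge]
    (2,2)@(5, 5): e=[-28,44,24] → ·
    (3,2)@(7, 5): e=[-20,40,20] → ·
    (6,2)@(13, 5): e=[4,28,8] → #
    (7,2)@(15, 5): e=[12,24,4] → #
    (8,2)@(17, 5): e=[20,20,0] → ·  [on edge]
    (6,3)@(13, 7): e=[-28,64,4] → ·
    (7,3)@(15, 7): e=[-20,60,0] → ·  [on edge]
    (6,4)@(13, 9): e=[-60,100,0] → ·  [on edge]
    (5,5)@(11, 11): e=[-100,140,0] → ·  [on edge]
    (4,6)@(9, 13): e=[-140,180,0] → ·  [on edge]
  covered (4 px):
    · · · · · · · · · · ·
    · · # # · · · · · · ·
    · · · · · · # # · · ·
    · · · · · · · · · · ·
    · · · · · · · · · · ·
    · · · · · · · · · · ·
    · · · · · · · · · · ·

Z-buffer (winner per pixel, '.' = empty):
  . . 1 1 . . . . . . .
  . . 3 3 1 . . . . . .
  . . . . . . 3 3 . . .
  . . 0 . . 2 2 2 2 . .
  . . . 2 2 2 2 2 . . .
  . . 2 . . . . . . . .
  . . . . . . . . . . .

Final: 1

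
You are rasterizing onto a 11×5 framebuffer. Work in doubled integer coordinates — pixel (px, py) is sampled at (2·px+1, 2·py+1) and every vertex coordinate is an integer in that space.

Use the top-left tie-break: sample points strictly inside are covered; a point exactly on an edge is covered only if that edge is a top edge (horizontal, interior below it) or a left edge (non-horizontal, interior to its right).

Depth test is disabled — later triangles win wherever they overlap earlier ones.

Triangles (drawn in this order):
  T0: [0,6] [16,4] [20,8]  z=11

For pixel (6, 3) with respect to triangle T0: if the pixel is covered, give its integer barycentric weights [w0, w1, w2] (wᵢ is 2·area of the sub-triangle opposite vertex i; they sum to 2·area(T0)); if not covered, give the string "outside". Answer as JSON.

T0:
  2·area = 72
  edge (0, 6)→(16, 4): d=(16,-2) top-left  bias=+0
  edge (16, 4)→(20, 8): d=(4,4) right/bottom  bias=-1
  edge (20, 8)→(0, 6): d=(-20,-2) top-left  bias=+0
    (6,0)@(13, 1): e=[-54,0,126] → .  [on edge]
    (7,1)@(15, 3): e=[-18,0,90] → .  [on edge]
    (4,2)@(9, 5): e=[2,32,38] → X
    (5,2)@(11, 5): e=[6,24,42] → X
    (6,2)@(13, 5): e=[10,16,46] → X
    (7,2)@(15, 5): e=[14,8,50] → X
    (8,2)@(17, 5): e=[18,0,54] → .  [on edge]
    (4,3)@(9, 7): e=[34,40,-2] → .
    (5,3)@(11, 7): e=[38,32,2] → X
    (8,3)@(17, 7): e=[50,8,14] → X
    (9,3)@(19, 7): e=[54,0,18] → .  [on edge]
    (5,4)@(11, 9): e=[70,40,-38] → .
    (10,4)@(21, 9): e=[90,0,-18] → .  [on edge]
  covered (8 px):
    . . . . . . . . . . .
    . . . . . . . . . . .
    . . . . X X X X . . .
    . . . . . X X X X . .
    . . . . . . . . . . .

Final: [24,6,42]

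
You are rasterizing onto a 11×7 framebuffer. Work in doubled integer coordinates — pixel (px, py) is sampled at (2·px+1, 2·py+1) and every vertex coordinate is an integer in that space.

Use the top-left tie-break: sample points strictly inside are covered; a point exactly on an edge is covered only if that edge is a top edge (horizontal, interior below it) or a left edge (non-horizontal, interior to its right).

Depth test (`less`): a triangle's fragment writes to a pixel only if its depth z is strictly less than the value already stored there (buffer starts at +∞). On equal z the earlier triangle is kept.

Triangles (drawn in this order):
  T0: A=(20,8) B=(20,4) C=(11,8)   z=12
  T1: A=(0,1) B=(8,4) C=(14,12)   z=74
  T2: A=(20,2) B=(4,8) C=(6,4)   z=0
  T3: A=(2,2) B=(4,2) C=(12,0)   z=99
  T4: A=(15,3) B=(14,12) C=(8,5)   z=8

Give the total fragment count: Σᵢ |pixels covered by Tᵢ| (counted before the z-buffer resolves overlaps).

T0:
  2·area = 36  (B↔C swapped to make it positive)
  edge (20, 8)→(11, 8): d=(-9,0) right/bottom  bias=-1
  edge (11, 8)→(20, 4): d=(9,-4) top-left  bias=+0
  edge (20, 4)→(20, 8): d=(0,4) right/bottom  bias=-1
    (9,2)@(19, 5): e=[27,5,4] → X
    (10,2)@(21, 5): e=[27,13,-4] → .
    (7,3)@(15, 7): e=[9,7,20] → X
    (8,3)@(17, 7): e=[9,15,12] → X
    (10,3)@(21, 7): e=[9,31,-4] → .
    (7,4)@(15, 9): e=[-9,25,20] → .
    (8,4)@(17, 9): e=[-9,33,12] → .
    (9,4)@(19, 9): e=[-9,41,4] → .
  covered (4 px):
    . . . . . . . . . . .
    . . . . . . . . . . .
    . . . . . . . . . X .
    . . . . . . . X X X .
    . . . . . . . . . . .
    . . . . . . . . . . .
    . . . . . . . . . . .
T1:
  2·area = 46
  edge (0, 1)→(8, 4): d=(8,3) right/bottom  bias=-1
  edge (8, 4)→(14, 12): d=(6,8) right/bottom  bias=-1
  edge (14, 12)→(0, 1): d=(-14,-11) top-left  bias=+0
    (1,1)@(3, 3): e=[7,34,5] → X
    (2,1)@(5, 3): e=[1,18,27] → X
    (3,1)@(7, 3): e=[-5,2,49] → .
    (1,2)@(3, 5): e=[23,46,-23] → .
    (2,2)@(5, 5): e=[17,30,-1] → .
    (3,2)@(7, 5): e=[11,14,21] → X
    (4,2)@(9, 5): e=[5,-2,43] → .
    (3,3)@(7, 7): e=[27,26,-7] → .
    (4,3)@(9, 7): e=[21,10,15] → X
    (5,3)@(11, 7): e=[15,-6,37] → .
    (4,4)@(9, 9): e=[37,22,-13] → .
    (5,4)@(11, 9): e=[31,6,9] → X
  covered (6 px):
    . . . . . . . . . . .
    . X X . . . . . . . .
    . . . X . . . . . . .
    . . . . X . . . . . .
    . . . . . X . . . . .
    . . . . . . X . . . .
    . . . . . . . . . . .
T2:
  2·area = 52
  edge (20, 2)→(4, 8): d=(-16,6) right/bottom  bias=-1
  edge (4, 8)→(6, 4): d=(2,-4) top-left  bias=+0
  edge (6, 4)→(20, 2): d=(14,-2) top-left  bias=+0
    (6,1)@(13, 3): e=[26,26,0] → X  [on edge]
    (7,1)@(15, 3): e=[14,34,4] → X
    (8,1)@(17, 3): e=[2,42,8] → X
    (9,1)@(19, 3): e=[-10,50,12] → .
    (3,2)@(7, 5): e=[30,6,16] → X
    (4,2)@(9, 5): e=[18,14,20] → X
    (5,2)@(11, 5): e=[6,22,24] → X
    (6,2)@(13, 5): e=[-6,30,28] → .
    (7,2)@(15, 5): e=[-18,38,32] → .
    (8,2)@(17, 5): e=[-30,46,36] → .
    (2,3)@(5, 7): e=[10,2,40] → X
    (3,3)@(7, 7): e=[-2,10,44] → .
  covered (7 px):
    . . . . . . . . . . .
    . . . . . . X X X . .
    . . . X X X . . . . .
    . . X . . . . . . . .
    . . . . . . . . . . .
    . . . . . . . . . . .
    . . . . . . . . . . .
T3:
  2·area = 4  (B↔C swapped to make it positive)
  edge (2, 2)→(12, 0): d=(10,-2) top-left  bias=+0
  edge (12, 0)→(4, 2): d=(-8,2) right/bottom  bias=-1
  edge (4, 2)→(2, 2): d=(-2,0) right/bottom  bias=-1
    (3,0)@(7, 1): e=[0,2,2] → X  [on edge]
    (4,0)@(9, 1): e=[4,-2,2] → .
    (3,1)@(7, 3): e=[20,-14,-2] → .
  covered (1 px):
    . . . X . . . . . . .
    . . . . . . . . . . .
    . . . . . . . . . . .
    . . . . . . . . . . .
    . . . . . . . . . . .
    . . . . . . . . . . .
    . . . . . . . . . . .
T4:
  2·area = 61
  edge (15, 3)→(14, 12): d=(-1,9) right/bottom  bias=-1
  edge (14, 12)→(8, 5): d=(-6,-7) top-left  bias=+0
  edge (8, 5)→(15, 3): d=(7,-2) top-left  bias=+0
    (7,1)@(15, 3): e=[0,61,0] → .  [on edge]
    (4,2)@(9, 5): e=[52,7,2] → X
    (5,2)@(11, 5): e=[34,21,6] → X
    (6,2)@(13, 5): e=[16,35,10] → X
    (7,2)@(15, 5): e=[-2,49,14] → .
    (0,3)@(1, 7): e=[122,-61,0] → .  [on edge]
    (4,3)@(9, 7): e=[50,-5,16] → .
    (5,3)@(11, 7): e=[32,9,20] → X
    (7,3)@(15, 7): e=[-4,37,28] → .
    (5,4)@(11, 9): e=[30,-3,34] → .
    (6,4)@(13, 9): e=[12,11,38] → X
    (7,4)@(15, 9): e=[-6,25,42] → .
  covered (6 px):
    . . . . . . . . . . .
    . . . . . . . . . . .
    . . . . X X X . . . .
    . . . . . X X . . . .
    . . . . . . X . . . .
    . . . . . . . . . . .
    . . . . . . . . . . .

Final: 24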